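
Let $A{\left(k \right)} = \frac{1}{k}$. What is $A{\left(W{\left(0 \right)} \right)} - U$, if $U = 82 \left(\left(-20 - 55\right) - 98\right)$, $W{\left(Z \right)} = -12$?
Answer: $\frac{170231}{12} \approx 14186.0$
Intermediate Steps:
$U = -14186$ ($U = 82 \left(\left(-20 - 55\right) - 98\right) = 82 \left(-75 - 98\right) = 82 \left(-173\right) = -14186$)
$A{\left(W{\left(0 \right)} \right)} - U = \frac{1}{-12} - -14186 = - \frac{1}{12} + 14186 = \frac{170231}{12}$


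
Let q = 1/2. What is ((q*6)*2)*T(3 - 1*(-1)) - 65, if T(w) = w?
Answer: -41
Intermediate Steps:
q = ½ ≈ 0.50000
((q*6)*2)*T(3 - 1*(-1)) - 65 = (((½)*6)*2)*(3 - 1*(-1)) - 65 = (3*2)*(3 + 1) - 65 = 6*4 - 65 = 24 - 65 = -41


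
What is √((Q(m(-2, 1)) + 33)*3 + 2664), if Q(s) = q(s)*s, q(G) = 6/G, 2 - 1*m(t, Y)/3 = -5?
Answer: 3*√309 ≈ 52.735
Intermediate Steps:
m(t, Y) = 21 (m(t, Y) = 6 - 3*(-5) = 6 + 15 = 21)
Q(s) = 6 (Q(s) = (6/s)*s = 6)
√((Q(m(-2, 1)) + 33)*3 + 2664) = √((6 + 33)*3 + 2664) = √(39*3 + 2664) = √(117 + 2664) = √2781 = 3*√309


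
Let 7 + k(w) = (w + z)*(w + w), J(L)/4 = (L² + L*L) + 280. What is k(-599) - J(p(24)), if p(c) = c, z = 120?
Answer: 568107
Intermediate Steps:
J(L) = 1120 + 8*L² (J(L) = 4*((L² + L*L) + 280) = 4*((L² + L²) + 280) = 4*(2*L² + 280) = 4*(280 + 2*L²) = 1120 + 8*L²)
k(w) = -7 + 2*w*(120 + w) (k(w) = -7 + (w + 120)*(w + w) = -7 + (120 + w)*(2*w) = -7 + 2*w*(120 + w))
k(-599) - J(p(24)) = (-7 + 2*(-599)² + 240*(-599)) - (1120 + 8*24²) = (-7 + 2*358801 - 143760) - (1120 + 8*576) = (-7 + 717602 - 143760) - (1120 + 4608) = 573835 - 1*5728 = 573835 - 5728 = 568107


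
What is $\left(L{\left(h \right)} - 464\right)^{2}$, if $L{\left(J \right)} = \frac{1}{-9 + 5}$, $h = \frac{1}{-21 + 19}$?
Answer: $\frac{3448449}{16} \approx 2.1553 \cdot 10^{5}$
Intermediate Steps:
$h = - \frac{1}{2}$ ($h = \frac{1}{-2} = - \frac{1}{2} \approx -0.5$)
$L{\left(J \right)} = - \frac{1}{4}$ ($L{\left(J \right)} = \frac{1}{-4} = - \frac{1}{4}$)
$\left(L{\left(h \right)} - 464\right)^{2} = \left(- \frac{1}{4} - 464\right)^{2} = \left(- \frac{1857}{4}\right)^{2} = \frac{3448449}{16}$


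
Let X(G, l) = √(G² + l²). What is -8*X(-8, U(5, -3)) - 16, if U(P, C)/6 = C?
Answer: -16 - 16*√97 ≈ -173.58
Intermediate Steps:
U(P, C) = 6*C
-8*X(-8, U(5, -3)) - 16 = -8*√((-8)² + (6*(-3))²) - 16 = -8*√(64 + (-18)²) - 16 = -8*√(64 + 324) - 16 = -16*√97 - 16 = -16 - 16*√97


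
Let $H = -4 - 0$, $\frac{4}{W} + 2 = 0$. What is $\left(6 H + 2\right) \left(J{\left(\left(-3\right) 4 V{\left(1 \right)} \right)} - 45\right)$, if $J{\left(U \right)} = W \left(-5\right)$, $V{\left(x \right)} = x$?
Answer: $770$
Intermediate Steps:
$W = -2$ ($W = \frac{4}{-2 + 0} = \frac{4}{-2} = 4 \left(- \frac{1}{2}\right) = -2$)
$J{\left(U \right)} = 10$ ($J{\left(U \right)} = \left(-2\right) \left(-5\right) = 10$)
$H = -4$ ($H = -4 + 0 = -4$)
$\left(6 H + 2\right) \left(J{\left(\left(-3\right) 4 V{\left(1 \right)} \right)} - 45\right) = \left(6 \left(-4\right) + 2\right) \left(10 - 45\right) = \left(-24 + 2\right) \left(-35\right) = \left(-22\right) \left(-35\right) = 770$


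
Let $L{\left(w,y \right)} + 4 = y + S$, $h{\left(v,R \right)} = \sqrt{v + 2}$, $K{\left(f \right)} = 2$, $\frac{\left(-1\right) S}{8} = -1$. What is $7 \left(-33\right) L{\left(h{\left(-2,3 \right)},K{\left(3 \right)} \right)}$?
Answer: $-1386$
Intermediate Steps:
$S = 8$ ($S = \left(-8\right) \left(-1\right) = 8$)
$h{\left(v,R \right)} = \sqrt{2 + v}$
$L{\left(w,y \right)} = 4 + y$ ($L{\left(w,y \right)} = -4 + \left(y + 8\right) = -4 + \left(8 + y\right) = 4 + y$)
$7 \left(-33\right) L{\left(h{\left(-2,3 \right)},K{\left(3 \right)} \right)} = 7 \left(-33\right) \left(4 + 2\right) = \left(-231\right) 6 = -1386$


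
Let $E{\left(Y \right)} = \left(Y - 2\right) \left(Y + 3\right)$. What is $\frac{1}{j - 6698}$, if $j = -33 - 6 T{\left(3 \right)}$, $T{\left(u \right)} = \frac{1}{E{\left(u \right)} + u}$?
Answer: $- \frac{3}{20195} \approx -0.00014855$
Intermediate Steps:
$E{\left(Y \right)} = \left(-2 + Y\right) \left(3 + Y\right)$
$T{\left(u \right)} = \frac{1}{-6 + u^{2} + 2 u}$ ($T{\left(u \right)} = \frac{1}{\left(-6 + u + u^{2}\right) + u} = \frac{1}{-6 + u^{2} + 2 u}$)
$j = - \frac{101}{3}$ ($j = -33 - \frac{6}{-6 + 3^{2} + 2 \cdot 3} = -33 - \frac{6}{-6 + 9 + 6} = -33 - \frac{6}{9} = -33 - \frac{2}{3} = - \frac{101}{3} \approx -33.667$)
$\frac{1}{j - 6698} = \frac{1}{- \frac{101}{3} - 6698} = \frac{1}{- \frac{20195}{3}} = - \frac{3}{20195}$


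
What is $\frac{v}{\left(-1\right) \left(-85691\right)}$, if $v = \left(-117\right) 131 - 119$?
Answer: $- \frac{15446}{85691} \approx -0.18025$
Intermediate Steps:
$v = -15446$ ($v = -15327 - 119 = -15446$)
$\frac{v}{\left(-1\right) \left(-85691\right)} = - \frac{15446}{\left(-1\right) \left(-85691\right)} = - \frac{15446}{85691}$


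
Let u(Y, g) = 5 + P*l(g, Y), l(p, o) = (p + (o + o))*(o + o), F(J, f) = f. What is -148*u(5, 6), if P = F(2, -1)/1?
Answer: 22940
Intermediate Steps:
l(p, o) = 2*o*(p + 2*o) (l(p, o) = (p + 2*o)*(2*o) = 2*o*(p + 2*o))
P = -1 (P = -1/1 = -1*1 = -1)
u(Y, g) = 5 - 2*Y*(g + 2*Y)
-148*u(5, 6) = -148*(5 - 2*5*(6 + 2*5)) = -148*(5 - 2*5*(6 + 10)) = -148*(5 - 2*5*16) = -148*(5 - 160) = -148*(-155) = 22940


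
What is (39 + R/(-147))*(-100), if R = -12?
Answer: -191500/49 ≈ -3908.2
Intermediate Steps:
(39 + R/(-147))*(-100) = (39 - 12/(-147))*(-100) = (39 - 12*(-1/147))*(-100) = (39 + 4/49)*(-100) = (1915/49)*(-100) = -191500/49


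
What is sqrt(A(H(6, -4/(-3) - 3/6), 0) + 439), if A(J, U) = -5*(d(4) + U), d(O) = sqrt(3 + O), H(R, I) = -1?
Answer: sqrt(439 - 5*sqrt(7)) ≈ 20.634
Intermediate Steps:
A(J, U) = -5*U - 5*sqrt(7) (A(J, U) = -5*(sqrt(3 + 4) + U) = -5*(sqrt(7) + U) = -5*(U + sqrt(7)) = -5*U - 5*sqrt(7))
sqrt(A(H(6, -4/(-3) - 3/6), 0) + 439) = sqrt((-5*0 - 5*sqrt(7)) + 439) = sqrt((0 - 5*sqrt(7)) + 439) = sqrt(-5*sqrt(7) + 439) = sqrt(439 - 5*sqrt(7))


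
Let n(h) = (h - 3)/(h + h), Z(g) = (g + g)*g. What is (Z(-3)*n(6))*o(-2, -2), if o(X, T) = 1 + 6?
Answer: 63/2 ≈ 31.500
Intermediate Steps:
o(X, T) = 7
Z(g) = 2*g² (Z(g) = (2*g)*g = 2*g²)
n(h) = (-3 + h)/(2*h) (n(h) = (-3 + h)/((2*h)) = (-3 + h)*(1/(2*h)) = (-3 + h)/(2*h))
(Z(-3)*n(6))*o(-2, -2) = ((2*(-3)²)*((½)*(-3 + 6)/6))*7 = ((2*9)*((½)*(⅙)*3))*7 = (18*(¼))*7 = (9/2)*7 = 63/2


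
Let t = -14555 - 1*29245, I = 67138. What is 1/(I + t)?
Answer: 1/23338 ≈ 4.2849e-5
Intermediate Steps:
t = -43800 (t = -14555 - 29245 = -43800)
1/(I + t) = 1/(67138 - 43800) = 1/23338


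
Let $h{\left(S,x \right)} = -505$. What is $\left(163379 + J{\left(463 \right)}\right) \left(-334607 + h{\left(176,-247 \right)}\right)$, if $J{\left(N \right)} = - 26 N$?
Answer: $-50716185192$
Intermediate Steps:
$\left(163379 + J{\left(463 \right)}\right) \left(-334607 + h{\left(176,-247 \right)}\right) = \left(163379 - 12038\right) \left(-334607 - 505\right) = \left(163379 - 12038\right) \left(-335112\right) = 151341 \left(-335112\right) = -50716185192$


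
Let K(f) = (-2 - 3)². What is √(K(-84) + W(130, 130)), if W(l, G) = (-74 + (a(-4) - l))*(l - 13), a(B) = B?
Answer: I*√24311 ≈ 155.92*I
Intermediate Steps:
W(l, G) = (-78 - l)*(-13 + l) (W(l, G) = (-74 + (-4 - l))*(l - 13) = (-78 - l)*(-13 + l))
K(f) = 25 (K(f) = (-5)² = 25)
√(K(-84) + W(130, 130)) = √(25 + (1014 - 1*130² - 65*130)) = √(25 + (1014 - 1*16900 - 8450)) = √(25 + (1014 - 16900 - 8450)) = √(25 - 24336) = √(-24311) = I*√24311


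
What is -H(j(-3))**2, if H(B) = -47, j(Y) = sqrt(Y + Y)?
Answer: -2209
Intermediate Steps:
j(Y) = sqrt(2)*sqrt(Y) (j(Y) = sqrt(2*Y) = sqrt(2)*sqrt(Y))
-H(j(-3))**2 = -1*(-47)**2 = -1*2209 = -2209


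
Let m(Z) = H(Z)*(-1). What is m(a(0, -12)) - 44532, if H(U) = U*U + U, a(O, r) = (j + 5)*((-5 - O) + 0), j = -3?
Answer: -44622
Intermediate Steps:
a(O, r) = -10 - 2*O (a(O, r) = (-3 + 5)*((-5 - O) + 0) = 2*(-5 - O) = -10 - 2*O)
H(U) = U + U² (H(U) = U² + U = U + U²)
m(Z) = -Z*(1 + Z) (m(Z) = (Z*(1 + Z))*(-1) = -Z*(1 + Z))
m(a(0, -12)) - 44532 = -(-10 - 2*0)*(1 + (-10 - 2*0)) - 44532 = -(-10 + 0)*(1 + (-10 + 0)) - 44532 = -1*(-10)*(1 - 10) - 44532 = -1*(-10)*(-9) - 44532 = -90 - 44532 = -44622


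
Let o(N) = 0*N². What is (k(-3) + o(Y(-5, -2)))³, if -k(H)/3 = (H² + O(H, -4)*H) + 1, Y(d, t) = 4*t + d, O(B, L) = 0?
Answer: -27000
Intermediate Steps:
Y(d, t) = d + 4*t
o(N) = 0
k(H) = -3 - 3*H² (k(H) = -3*((H² + 0*H) + 1) = -3*((H² + 0) + 1) = -3*(H² + 1) = -3*(1 + H²) = -3 - 3*H²)
(k(-3) + o(Y(-5, -2)))³ = ((-3 - 3*(-3)²) + 0)³ = ((-3 - 3*9) + 0)³ = ((-3 - 27) + 0)³ = (-30 + 0)³ = (-30)³ = -27000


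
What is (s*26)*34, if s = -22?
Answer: -19448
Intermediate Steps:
(s*26)*34 = -22*26*34 = -572*34 = -19448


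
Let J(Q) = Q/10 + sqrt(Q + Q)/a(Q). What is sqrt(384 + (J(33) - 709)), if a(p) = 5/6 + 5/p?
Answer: sqrt(-5436730 + 17160*sqrt(66))/130 ≈ 17.705*I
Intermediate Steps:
a(p) = 5/6 + 5/p (a(p) = 5*(1/6) + 5/p = 5/6 + 5/p)
J(Q) = Q/10 + sqrt(2)*sqrt(Q)/(5/6 + 5/Q) (J(Q) = Q/10 + sqrt(Q + Q)/(5/6 + 5/Q) = Q*(1/10) + sqrt(2*Q)/(5/6 + 5/Q) = Q/10 + (sqrt(2)*sqrt(Q))/(5/6 + 5/Q) = Q/10 + sqrt(2)*sqrt(Q)/(5/6 + 5/Q))
sqrt(384 + (J(33) - 709)) = sqrt(384 + ((33*(6 + 33) + 12*sqrt(2)*33**(3/2))/(10*(6 + 33)) - 709)) = sqrt(384 + ((1/10)*(33*39 + 12*sqrt(2)*(33*sqrt(33)))/39 - 709)) = sqrt(384 + ((1/10)*(1/39)*(1287 + 396*sqrt(66)) - 709)) = sqrt(384 + ((33/10 + 66*sqrt(66)/65) - 709)) = sqrt(384 + (-7057/10 + 66*sqrt(66)/65)) = sqrt(-3217/10 + 66*sqrt(66)/65)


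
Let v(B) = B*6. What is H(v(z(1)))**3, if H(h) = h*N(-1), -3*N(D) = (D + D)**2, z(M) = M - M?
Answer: 0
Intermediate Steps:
z(M) = 0
N(D) = -4*D**2/3 (N(D) = -(D + D)**2/3 = -4*D**2/3)
v(B) = 6*B
H(h) = -4*h/3 (H(h) = h*(-4/3*(-1)**2) = h*(-4/3*1) = h*(-4/3) = -4*h/3)
H(v(z(1)))**3 = (-8*0)**3 = (-4/3*0)**3 = 0**3 = 0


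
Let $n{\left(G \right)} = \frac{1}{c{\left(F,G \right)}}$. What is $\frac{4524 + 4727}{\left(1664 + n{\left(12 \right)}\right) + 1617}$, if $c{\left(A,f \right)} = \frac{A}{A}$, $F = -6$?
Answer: $\frac{9251}{3282} \approx 2.8187$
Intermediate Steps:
$c{\left(A,f \right)} = 1$
$n{\left(G \right)} = 1$ ($n{\left(G \right)} = 1^{-1} = 1$)
$\frac{4524 + 4727}{\left(1664 + n{\left(12 \right)}\right) + 1617} = \frac{4524 + 4727}{\left(1664 + 1\right) + 1617} = \frac{9251}{1665 + 1617} = \frac{9251}{3282}$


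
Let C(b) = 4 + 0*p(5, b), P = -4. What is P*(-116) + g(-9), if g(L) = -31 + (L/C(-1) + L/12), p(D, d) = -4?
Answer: 430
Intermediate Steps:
C(b) = 4 (C(b) = 4 + 0*(-4) = 4 + 0 = 4)
g(L) = -31 + L/3 (g(L) = -31 + (L/4 + L/12) = -31 + L/3)
P*(-116) + g(-9) = -4*(-116) + (-31 + (1/3)*(-9)) = 464 + (-31 - 3) = 464 - 34 = 430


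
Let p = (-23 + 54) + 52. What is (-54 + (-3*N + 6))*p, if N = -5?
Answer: -2739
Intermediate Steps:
p = 83 (p = 31 + 52 = 83)
(-54 + (-3*N + 6))*p = (-54 + (-3*(-5) + 6))*83 = (-54 + (15 + 6))*83 = (-54 + 21)*83 = -33*83 = -2739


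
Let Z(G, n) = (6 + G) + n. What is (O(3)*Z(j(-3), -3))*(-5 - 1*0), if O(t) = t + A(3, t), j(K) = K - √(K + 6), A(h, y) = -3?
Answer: 0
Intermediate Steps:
j(K) = K - √(6 + K)
O(t) = -3 + t (O(t) = t - 3 = -3 + t)
Z(G, n) = 6 + G + n
(O(3)*Z(j(-3), -3))*(-5 - 1*0) = ((-3 + 3)*(6 + (-3 - √(6 - 3)) - 3))*(-5 - 1*0) = (0*(6 + (-3 - √3) - 3))*(-5 + 0) = (0*(-√3))*(-5) = 0*(-5) = 0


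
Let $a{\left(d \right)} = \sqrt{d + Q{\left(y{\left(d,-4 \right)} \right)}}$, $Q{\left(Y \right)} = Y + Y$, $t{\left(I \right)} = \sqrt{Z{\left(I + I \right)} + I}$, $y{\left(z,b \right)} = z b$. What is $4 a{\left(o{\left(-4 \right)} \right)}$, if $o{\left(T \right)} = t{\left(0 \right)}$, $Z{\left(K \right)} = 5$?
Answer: $4 i \sqrt[4]{5} \sqrt{7} \approx 15.825 i$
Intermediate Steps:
$y{\left(z,b \right)} = b z$
$t{\left(I \right)} = \sqrt{5 + I}$
$o{\left(T \right)} = \sqrt{5}$ ($o{\left(T \right)} = \sqrt{5 + 0} = \sqrt{5}$)
$Q{\left(Y \right)} = 2 Y$
$a{\left(d \right)} = \sqrt{7} \sqrt{- d}$ ($a{\left(d \right)} = \sqrt{d + 2 \left(- 4 d\right)} = \sqrt{d - 8 d} = \sqrt{- 7 d} = \sqrt{7} \sqrt{- d}$)
$4 a{\left(o{\left(-4 \right)} \right)} = 4 \sqrt{7} \sqrt{- \sqrt{5}} = 4 \sqrt{7} i \sqrt[4]{5} = 4 i \sqrt[4]{5} \sqrt{7}$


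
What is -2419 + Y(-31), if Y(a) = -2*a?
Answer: -2357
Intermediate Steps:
-2419 + Y(-31) = -2419 - 2*(-31) = -2419 + 62 = -2357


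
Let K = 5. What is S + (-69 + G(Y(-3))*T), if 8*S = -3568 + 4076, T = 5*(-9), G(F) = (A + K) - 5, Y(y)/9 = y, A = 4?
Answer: -371/2 ≈ -185.50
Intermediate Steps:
Y(y) = 9*y
G(F) = 4 (G(F) = (4 + 5) - 5 = 9 - 5 = 4)
T = -45
S = 127/2 (S = (-3568 + 4076)/8 = (⅛)*508 = 127/2 ≈ 63.500)
S + (-69 + G(Y(-3))*T) = 127/2 + (-69 + 4*(-45)) = 127/2 + (-69 - 180) = 127/2 - 249 = -371/2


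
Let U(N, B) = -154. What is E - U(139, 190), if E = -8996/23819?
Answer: 3659130/23819 ≈ 153.62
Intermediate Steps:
E = -8996/23819 (E = -8996*1/23819 = -8996/23819 ≈ -0.37768)
E - U(139, 190) = -8996/23819 - 1*(-154) = -8996/23819 + 154 = 3659130/23819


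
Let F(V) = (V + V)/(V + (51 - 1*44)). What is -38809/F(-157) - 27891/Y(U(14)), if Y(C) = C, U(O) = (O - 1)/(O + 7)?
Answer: -129795402/2041 ≈ -63594.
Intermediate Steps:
F(V) = 2*V/(7 + V) (F(V) = (2*V)/(V + (51 - 44)) = (2*V)/(V + 7) = (2*V)/(7 + V) = 2*V/(7 + V))
U(O) = (-1 + O)/(7 + O)
-38809/F(-157) - 27891/Y(U(14)) = -38809/(2*(-157)/(7 - 157)) - 27891*(7 + 14)/(-1 + 14) = -38809/(2*(-157)/(-150)) - 27891/(13/21) = -38809/(2*(-157)*(-1/150)) - 27891/((1/21)*13) = -38809/157/75 - 27891/13/21 = -38809*75/157 - 27891*21/13 = -2910675/157 - 585711/13 = -129795402/2041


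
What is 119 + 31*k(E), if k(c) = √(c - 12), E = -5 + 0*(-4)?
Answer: 119 + 31*I*√17 ≈ 119.0 + 127.82*I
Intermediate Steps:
E = -5 (E = -5 + 0 = -5)
k(c) = √(-12 + c)
119 + 31*k(E) = 119 + 31*√(-12 - 5) = 119 + 31*√(-17) = 119 + 31*(I*√17) = 119 + 31*I*√17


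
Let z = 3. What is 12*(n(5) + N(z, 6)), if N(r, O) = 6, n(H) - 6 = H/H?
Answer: 156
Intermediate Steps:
n(H) = 7 (n(H) = 6 + H/H = 6 + 1 = 7)
12*(n(5) + N(z, 6)) = 12*(7 + 6) = 12*13 = 156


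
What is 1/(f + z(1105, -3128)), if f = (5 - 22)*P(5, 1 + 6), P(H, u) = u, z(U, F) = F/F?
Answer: -1/118 ≈ -0.0084746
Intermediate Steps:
z(U, F) = 1
f = -119 (f = (5 - 22)*(1 + 6) = -17*7 = -119)
1/(f + z(1105, -3128)) = 1/(-119 + 1) = 1/(-118) = -1/118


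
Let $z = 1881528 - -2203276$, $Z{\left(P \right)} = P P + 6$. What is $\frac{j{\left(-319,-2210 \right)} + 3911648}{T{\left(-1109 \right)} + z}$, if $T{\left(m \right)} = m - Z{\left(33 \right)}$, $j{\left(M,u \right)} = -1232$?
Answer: $\frac{488802}{510325} \approx 0.95782$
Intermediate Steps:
$Z{\left(P \right)} = 6 + P^{2}$ ($Z{\left(P \right)} = P^{2} + 6 = 6 + P^{2}$)
$z = 4084804$ ($z = 1881528 + 2203276 = 4084804$)
$T{\left(m \right)} = -1095 + m$ ($T{\left(m \right)} = m - \left(6 + 33^{2}\right) = m - \left(6 + 1089\right) = m - 1095 = -1095 + m$)
$\frac{j{\left(-319,-2210 \right)} + 3911648}{T{\left(-1109 \right)} + z} = \frac{-1232 + 3911648}{\left(-1095 - 1109\right) + 4084804} = \frac{3910416}{-2204 + 4084804} = \frac{3910416}{4082600} = 3910416 \cdot \frac{1}{4082600} = \frac{488802}{510325}$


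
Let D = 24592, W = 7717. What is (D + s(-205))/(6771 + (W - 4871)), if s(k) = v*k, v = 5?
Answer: 23567/9617 ≈ 2.4506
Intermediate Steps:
s(k) = 5*k
(D + s(-205))/(6771 + (W - 4871)) = (24592 + 5*(-205))/(6771 + (7717 - 4871)) = (24592 - 1025)/(6771 + 2846) = 23567/9617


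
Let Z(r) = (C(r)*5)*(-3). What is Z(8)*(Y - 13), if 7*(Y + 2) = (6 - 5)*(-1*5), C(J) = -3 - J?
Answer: -18150/7 ≈ -2592.9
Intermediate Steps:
Y = -19/7 (Y = -2 + ((6 - 5)*(-1*5))/7 = -2 + (1*(-5))/7 = -2 + (⅐)*(-5) = -2 - 5/7 = -19/7 ≈ -2.7143)
Z(r) = 45 + 15*r (Z(r) = ((-3 - r)*5)*(-3) = (-15 - 5*r)*(-3) = 45 + 15*r)
Z(8)*(Y - 13) = (45 + 15*8)*(-19/7 - 13) = (45 + 120)*(-110/7) = 165*(-110/7) = -18150/7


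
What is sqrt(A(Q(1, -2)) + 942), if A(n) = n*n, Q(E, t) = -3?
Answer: sqrt(951) ≈ 30.838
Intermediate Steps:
A(n) = n**2
sqrt(A(Q(1, -2)) + 942) = sqrt((-3)**2 + 942) = sqrt(9 + 942) = sqrt(951)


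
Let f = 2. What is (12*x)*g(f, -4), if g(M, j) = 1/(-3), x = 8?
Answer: -32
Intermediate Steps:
g(M, j) = -⅓ (g(M, j) = 1*(-⅓) = -⅓)
(12*x)*g(f, -4) = (12*8)*(-⅓) = 96*(-⅓) = -32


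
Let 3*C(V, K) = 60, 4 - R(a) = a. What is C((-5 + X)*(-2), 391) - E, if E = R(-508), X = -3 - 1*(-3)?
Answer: -492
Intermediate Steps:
X = 0 (X = -3 + 3 = 0)
R(a) = 4 - a
C(V, K) = 20 (C(V, K) = (⅓)*60 = 20)
E = 512 (E = 4 - 1*(-508) = 4 + 508 = 512)
C((-5 + X)*(-2), 391) - E = 20 - 1*512 = 20 - 512 = -492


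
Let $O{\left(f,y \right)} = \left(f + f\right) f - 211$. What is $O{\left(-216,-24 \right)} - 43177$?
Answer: $49924$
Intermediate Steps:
$O{\left(f,y \right)} = -211 + 2 f^{2}$ ($O{\left(f,y \right)} = 2 f f - 211 = 2 f^{2} - 211 = -211 + 2 f^{2}$)
$O{\left(-216,-24 \right)} - 43177 = \left(-211 + 2 \left(-216\right)^{2}\right) - 43177 = \left(-211 + 2 \cdot 46656\right) - 43177 = \left(-211 + 93312\right) - 43177 = 93101 - 43177 = 49924$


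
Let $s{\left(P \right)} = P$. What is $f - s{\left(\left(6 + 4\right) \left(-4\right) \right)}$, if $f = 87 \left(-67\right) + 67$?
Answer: $-5722$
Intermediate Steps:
$f = -5762$ ($f = -5829 + 67 = -5762$)
$f - s{\left(\left(6 + 4\right) \left(-4\right) \right)} = -5762 - \left(6 + 4\right) \left(-4\right) = -5762 - 10 \left(-4\right) = -5762 - -40 = -5762 + 40 = -5722$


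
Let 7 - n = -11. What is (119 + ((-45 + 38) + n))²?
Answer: 16900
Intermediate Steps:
n = 18 (n = 7 - 1*(-11) = 7 + 11 = 18)
(119 + ((-45 + 38) + n))² = (119 + ((-45 + 38) + 18))² = (119 + (-7 + 18))² = (119 + 11)² = 130² = 16900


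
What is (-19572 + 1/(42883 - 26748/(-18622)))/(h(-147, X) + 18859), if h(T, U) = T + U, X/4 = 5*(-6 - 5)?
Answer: -7815040620253/7383799883604 ≈ -1.0584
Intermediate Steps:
X = -220 (X = 4*(5*(-6 - 5)) = 4*(5*(-11)) = 4*(-55) = -220)
(-19572 + 1/(42883 - 26748/(-18622)))/(h(-147, X) + 18859) = (-19572 + 1/(42883 - 26748/(-18622)))/((-147 - 220) + 18859) = (-19572 + 1/(42883 - 26748*(-1/18622)))/(-367 + 18859) = (-19572 + 1/(42883 + 13374/9311))/18492 = (-19572 + 1/(399296987/9311))*(1/18492) = (-19572 + 9311/399296987)*(1/18492) = -7815040620253/399296987*1/18492 = -7815040620253/7383799883604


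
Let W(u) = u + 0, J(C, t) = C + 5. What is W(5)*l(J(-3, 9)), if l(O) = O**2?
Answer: 20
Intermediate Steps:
J(C, t) = 5 + C
W(u) = u
W(5)*l(J(-3, 9)) = 5*(5 - 3)**2 = 5*2**2 = 5*4 = 20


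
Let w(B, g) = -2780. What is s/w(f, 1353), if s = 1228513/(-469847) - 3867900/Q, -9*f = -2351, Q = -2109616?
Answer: 193592367427/688881740382640 ≈ 0.00028102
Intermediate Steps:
f = 2351/9 (f = -⅑*(-2351) = 2351/9 ≈ 261.22)
s = -193592367427/247799187188 (s = 1228513/(-469847) - 3867900/(-2109616) = 1228513*(-1/469847) - 3867900*(-1/2109616) = -1228513/469847 + 966975/527404 = -193592367427/247799187188 ≈ -0.78125)
s/w(f, 1353) = -193592367427/247799187188/(-2780) = -193592367427/247799187188*(-1/2780) = 193592367427/688881740382640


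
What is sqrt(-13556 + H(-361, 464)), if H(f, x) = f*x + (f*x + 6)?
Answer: I*sqrt(348558) ≈ 590.39*I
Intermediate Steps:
H(f, x) = 6 + 2*f*x (H(f, x) = f*x + (6 + f*x) = 6 + 2*f*x)
sqrt(-13556 + H(-361, 464)) = sqrt(-13556 + (6 + 2*(-361)*464)) = sqrt(-13556 + (6 - 335008)) = sqrt(-13556 - 335002) = sqrt(-348558) = I*sqrt(348558)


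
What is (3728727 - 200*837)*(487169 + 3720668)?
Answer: 14985483519699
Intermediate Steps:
(3728727 - 200*837)*(487169 + 3720668) = (3728727 - 167400)*4207837 = 3561327*4207837 = 14985483519699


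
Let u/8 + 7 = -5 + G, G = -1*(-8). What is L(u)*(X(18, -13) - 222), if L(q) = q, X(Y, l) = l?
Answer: 7520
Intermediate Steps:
G = 8
u = -32 (u = -56 + 8*(-5 + 8) = -56 + 8*3 = -56 + 24 = -32)
L(u)*(X(18, -13) - 222) = -32*(-13 - 222) = -32*(-235) = 7520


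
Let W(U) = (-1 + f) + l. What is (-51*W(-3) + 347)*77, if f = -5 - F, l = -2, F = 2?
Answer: 65989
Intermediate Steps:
f = -7 (f = -5 - 1*2 = -5 - 2 = -7)
W(U) = -10 (W(U) = (-1 - 7) - 2 = -8 - 2 = -10)
(-51*W(-3) + 347)*77 = (-51*(-10) + 347)*77 = (510 + 347)*77 = 857*77 = 65989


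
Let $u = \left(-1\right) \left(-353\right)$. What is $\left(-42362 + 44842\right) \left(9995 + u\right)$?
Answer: $25663040$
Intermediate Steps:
$u = 353$
$\left(-42362 + 44842\right) \left(9995 + u\right) = \left(-42362 + 44842\right) \left(9995 + 353\right) = 2480 \cdot 10348 = 25663040$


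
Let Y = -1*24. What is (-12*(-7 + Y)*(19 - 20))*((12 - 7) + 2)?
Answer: -2604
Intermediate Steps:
Y = -24
(-12*(-7 + Y)*(19 - 20))*((12 - 7) + 2) = (-12*(-7 - 24)*(19 - 20))*((12 - 7) + 2) = (-(-372)*(-1))*(5 + 2) = -12*31*7 = -372*7 = -2604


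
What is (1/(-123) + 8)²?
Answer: 966289/15129 ≈ 63.870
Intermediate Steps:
(1/(-123) + 8)² = (-1/123 + 8)² = (983/123)² = 966289/15129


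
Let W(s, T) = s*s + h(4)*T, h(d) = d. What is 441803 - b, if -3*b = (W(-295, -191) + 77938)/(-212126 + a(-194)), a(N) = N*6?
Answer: 13461729591/30470 ≈ 4.4180e+5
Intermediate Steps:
a(N) = 6*N
W(s, T) = s² + 4*T (W(s, T) = s*s + 4*T = s² + 4*T)
b = 7819/30470 (b = -(((-295)² + 4*(-191)) + 77938)/(3*(-212126 + 6*(-194))) = -((87025 - 764) + 77938)/(3*(-212126 - 1164)) = -(86261 + 77938)/(3*(-213290)) = -54733*(-1)/213290 = -⅓*(-23457/30470) = 7819/30470 ≈ 0.25661)
441803 - b = 441803 - 1*7819/30470 = 441803 - 7819/30470 = 13461729591/30470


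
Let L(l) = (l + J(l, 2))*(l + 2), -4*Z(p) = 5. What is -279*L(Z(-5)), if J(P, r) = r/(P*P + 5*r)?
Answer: 667089/2960 ≈ 225.37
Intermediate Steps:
J(P, r) = r/(P² + 5*r)
Z(p) = -5/4 (Z(p) = -¼*5 = -5/4)
L(l) = (2 + l)*(l + 2/(10 + l²)) (L(l) = (l + 2/(l² + 5*2))*(l + 2) = (l + 2/(l² + 10))*(2 + l) = (l + 2/(10 + l²))*(2 + l) = (2 + l)*(l + 2/(10 + l²)))
-279*L(Z(-5)) = -279*(4 + 2*(-5/4) - 5*(2 - 5/4)*(10 + (-5/4)²)/4)/(10 + (-5/4)²) = -279*(4 - 5/2 - 5/4*¾*(10 + 25/16))/(10 + 25/16) = -279*(4 - 5/2 - 5/4*¾*185/16)/185/16 = -4464*(4 - 5/2 - 2775/256)/185 = -4464*(-2391)/(185*256) = -279*(-2391/2960) = 667089/2960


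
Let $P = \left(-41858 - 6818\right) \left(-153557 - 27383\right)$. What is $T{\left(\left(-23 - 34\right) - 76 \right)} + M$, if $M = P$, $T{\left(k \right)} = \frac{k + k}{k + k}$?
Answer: $8807435441$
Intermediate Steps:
$T{\left(k \right)} = 1$ ($T{\left(k \right)} = \frac{2 k}{2 k} = 2 k \frac{1}{2 k} = 1$)
$P = 8807435440$ ($P = \left(-48676\right) \left(-180940\right) = 8807435440$)
$M = 8807435440$
$T{\left(\left(-23 - 34\right) - 76 \right)} + M = 1 + 8807435440 = 8807435441$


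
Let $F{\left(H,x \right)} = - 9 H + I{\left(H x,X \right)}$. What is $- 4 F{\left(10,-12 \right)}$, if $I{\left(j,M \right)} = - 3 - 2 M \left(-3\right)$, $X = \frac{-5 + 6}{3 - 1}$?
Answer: $396$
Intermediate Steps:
$X = \frac{1}{2}$ ($X = 1 \cdot \frac{1}{2} = \frac{1}{2} \approx 0.5$)
$I{\left(j,M \right)} = - 18 M$ ($I{\left(j,M \right)} = - 3 \cdot 6 M = - 18 M$)
$F{\left(H,x \right)} = -9 - 9 H$ ($F{\left(H,x \right)} = - 9 H - 9 = -9 - 9 H$)
$- 4 F{\left(10,-12 \right)} = - 4 \left(-9 - 90\right) = \left(-4\right) \left(-99\right) = 396$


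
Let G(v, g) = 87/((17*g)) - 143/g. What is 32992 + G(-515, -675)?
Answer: 378585544/11475 ≈ 32992.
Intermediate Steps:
G(v, g) = -2344/(17*g) (G(v, g) = 87*(1/(17*g)) - 143/g = 87/(17*g) - 143/g = -2344/(17*g))
32992 + G(-515, -675) = 32992 - 2344/17/(-675) = 32992 - 2344/17*(-1/675) = 32992 + 2344/11475 = 378585544/11475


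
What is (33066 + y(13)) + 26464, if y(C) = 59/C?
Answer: 773949/13 ≈ 59535.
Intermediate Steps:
(33066 + y(13)) + 26464 = (33066 + 59/13) + 26464 = 429917/13 + 26464 = 773949/13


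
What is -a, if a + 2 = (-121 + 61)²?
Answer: -3598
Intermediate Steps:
a = 3598 (a = -2 + (-121 + 61)² = -2 + (-60)² = -2 + 3600 = 3598)
-a = -1*3598 = -3598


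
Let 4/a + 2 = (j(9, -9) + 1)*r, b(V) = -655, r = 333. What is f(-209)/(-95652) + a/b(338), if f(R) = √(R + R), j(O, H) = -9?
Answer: 2/873115 - I*√418/95652 ≈ 2.2906e-6 - 0.00021374*I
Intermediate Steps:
f(R) = √2*√R (f(R) = √(2*R) = √2*√R)
a = -2/1333 (a = 4/(-2 + (-9 + 1)*333) = 4/(-2 - 8*333) = 4/(-2 - 2664) = 4/(-2666) = 4*(-1/2666) = -2/1333 ≈ -0.0015004)
f(-209)/(-95652) + a/b(338) = (√2*√(-209))/(-95652) - 2/1333/(-655) = (√2*(I*√209))*(-1/95652) - 2/1333*(-1/655) = (I*√418)*(-1/95652) + 2/873115 = -I*√418/95652 + 2/873115 = 2/873115 - I*√418/95652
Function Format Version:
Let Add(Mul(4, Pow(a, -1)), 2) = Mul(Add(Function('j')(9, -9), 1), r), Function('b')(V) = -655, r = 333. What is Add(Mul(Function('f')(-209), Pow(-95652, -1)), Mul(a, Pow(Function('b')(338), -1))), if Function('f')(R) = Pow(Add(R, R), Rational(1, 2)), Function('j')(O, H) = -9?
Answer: Add(Rational(2, 873115), Mul(Rational(-1, 95652), I, Pow(418, Rational(1, 2)))) ≈ Add(2.2906e-6, Mul(-0.00021374, I))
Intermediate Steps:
Function('f')(R) = Mul(Pow(2, Rational(1, 2)), Pow(R, Rational(1, 2))) (Function('f')(R) = Pow(Mul(2, R), Rational(1, 2)) = Mul(Pow(2, Rational(1, 2)), Pow(R, Rational(1, 2))))
a = Rational(-2, 1333) (a = Mul(4, Pow(Add(-2, Mul(Add(-9, 1), 333)), -1)) = Mul(4, Pow(Add(-2, Mul(-8, 333)), -1)) = Mul(4, Pow(Add(-2, -2664), -1)) = Mul(4, Pow(-2666, -1)) = Mul(4, Rational(-1, 2666)) = Rational(-2, 1333) ≈ -0.0015004)
Add(Mul(Function('f')(-209), Pow(-95652, -1)), Mul(a, Pow(Function('b')(338), -1))) = Add(Mul(Mul(Pow(2, Rational(1, 2)), Pow(-209, Rational(1, 2))), Pow(-95652, -1)), Mul(Rational(-2, 1333), Pow(-655, -1))) = Add(Mul(Mul(Pow(2, Rational(1, 2)), Mul(I, Pow(209, Rational(1, 2)))), Rational(-1, 95652)), Mul(Rational(-2, 1333), Rational(-1, 655))) = Add(Mul(Mul(I, Pow(418, Rational(1, 2))), Rational(-1, 95652)), Rational(2, 873115)) = Add(Mul(Rational(-1, 95652), I, Pow(418, Rational(1, 2))), Rational(2, 873115)) = Add(Rational(2, 873115), Mul(Rational(-1, 95652), I, Pow(418, Rational(1, 2))))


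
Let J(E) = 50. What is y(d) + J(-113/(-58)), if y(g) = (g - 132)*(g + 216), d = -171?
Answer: -13585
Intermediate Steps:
y(g) = (-132 + g)*(216 + g)
y(d) + J(-113/(-58)) = (-28512 + (-171)² + 84*(-171)) + 50 = (-28512 + 29241 - 14364) + 50 = -13635 + 50 = -13585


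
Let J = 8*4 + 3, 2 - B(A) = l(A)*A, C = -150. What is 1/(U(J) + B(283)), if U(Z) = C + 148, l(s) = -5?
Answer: 1/1415 ≈ 0.00070671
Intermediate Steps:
B(A) = 2 + 5*A (B(A) = 2 - (-5)*A = 2 + 5*A)
J = 35 (J = 32 + 3 = 35)
U(Z) = -2 (U(Z) = -150 + 148 = -2)
1/(U(J) + B(283)) = 1/(-2 + (2 + 5*283)) = 1/(-2 + (2 + 1415)) = 1/(-2 + 1417) = 1/1415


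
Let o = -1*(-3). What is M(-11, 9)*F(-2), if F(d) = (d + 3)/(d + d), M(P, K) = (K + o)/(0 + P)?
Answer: 3/11 ≈ 0.27273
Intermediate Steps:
o = 3
M(P, K) = (3 + K)/P (M(P, K) = (K + 3)/(0 + P) = (3 + K)/P)
F(d) = (3 + d)/(2*d) (F(d) = (3 + d)/((2*d)) = (3 + d)*(1/(2*d)) = (3 + d)/(2*d))
M(-11, 9)*F(-2) = ((3 + 9)/(-11))*((½)*(3 - 2)/(-2)) = (-1/11*12)*((½)*(-½)*1) = -12/11*(-¼) = 3/11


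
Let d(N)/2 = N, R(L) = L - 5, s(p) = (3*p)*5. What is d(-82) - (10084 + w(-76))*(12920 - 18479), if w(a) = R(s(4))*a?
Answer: 32820172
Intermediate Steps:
s(p) = 15*p
R(L) = -5 + L
d(N) = 2*N
w(a) = 55*a (w(a) = (-5 + 15*4)*a = (-5 + 60)*a = 55*a)
d(-82) - (10084 + w(-76))*(12920 - 18479) = 2*(-82) - (10084 + 55*(-76))*(12920 - 18479) = -164 - (10084 - 4180)*(-5559) = -164 - 5904*(-5559) = -164 - 1*(-32820336) = -164 + 32820336 = 32820172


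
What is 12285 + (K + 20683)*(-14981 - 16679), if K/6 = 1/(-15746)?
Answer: -5155330805155/7873 ≈ -6.5481e+8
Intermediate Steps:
K = -3/7873 (K = 6/(-15746) = 6*(-1/15746) = -3/7873 ≈ -0.00038105)
12285 + (K + 20683)*(-14981 - 16679) = 12285 + (-3/7873 + 20683)*(-14981 - 16679) = 12285 + (162837256/7873)*(-31660) = 12285 - 5155427524960/7873 = -5155330805155/7873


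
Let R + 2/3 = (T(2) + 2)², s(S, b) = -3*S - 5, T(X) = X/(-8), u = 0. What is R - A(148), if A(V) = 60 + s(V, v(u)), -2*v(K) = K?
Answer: 18787/48 ≈ 391.40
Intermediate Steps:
T(X) = -X/8 (T(X) = X*(-⅛) = -X/8)
v(K) = -K/2
s(S, b) = -5 - 3*S
A(V) = 55 - 3*V (A(V) = 60 + (-5 - 3*V) = 55 - 3*V)
R = 115/48 (R = -⅔ + (-⅛*2 + 2)² = -⅔ + (-¼ + 2)² = -⅔ + (7/4)² = -⅔ + 49/16 = 115/48 ≈ 2.3958)
R - A(148) = 115/48 - (55 - 3*148) = 115/48 - (55 - 444) = 115/48 - 1*(-389) = 115/48 + 389 = 18787/48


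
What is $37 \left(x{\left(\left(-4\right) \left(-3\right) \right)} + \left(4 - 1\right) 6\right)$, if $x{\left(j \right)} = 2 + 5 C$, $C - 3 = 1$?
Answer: $1480$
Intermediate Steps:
$C = 4$ ($C = 3 + 1 = 4$)
$x{\left(j \right)} = 22$ ($x{\left(j \right)} = 2 + 5 \cdot 4 = 2 + 20 = 22$)
$37 \left(x{\left(\left(-4\right) \left(-3\right) \right)} + \left(4 - 1\right) 6\right) = 37 \left(22 + \left(4 - 1\right) 6\right) = 37 \left(22 + 3 \cdot 6\right) = 37 \left(22 + 18\right) = 37 \cdot 40 = 1480$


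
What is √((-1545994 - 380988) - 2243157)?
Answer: I*√4170139 ≈ 2042.1*I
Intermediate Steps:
√((-1545994 - 380988) - 2243157) = √(-1926982 - 2243157) = √(-4170139) = I*√4170139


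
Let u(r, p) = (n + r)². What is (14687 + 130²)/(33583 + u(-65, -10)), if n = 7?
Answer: 31587/36947 ≈ 0.85493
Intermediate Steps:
u(r, p) = (7 + r)²
(14687 + 130²)/(33583 + u(-65, -10)) = (14687 + 130²)/(33583 + (7 - 65)²) = (14687 + 16900)/(33583 + (-58)²) = 31587/(33583 + 3364) = 31587/36947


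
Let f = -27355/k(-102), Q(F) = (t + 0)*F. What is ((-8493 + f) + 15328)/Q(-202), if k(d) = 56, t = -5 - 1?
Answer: 355405/67872 ≈ 5.2364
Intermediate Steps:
t = -6
Q(F) = -6*F (Q(F) = (-6 + 0)*F = -6*F)
f = -27355/56 ≈ -488.48
((-8493 + f) + 15328)/Q(-202) = ((-8493 - 27355/56) + 15328)/((-6*(-202))) = (-502963/56 + 15328)/1212 = (355405/56)*(1/1212) = 355405/67872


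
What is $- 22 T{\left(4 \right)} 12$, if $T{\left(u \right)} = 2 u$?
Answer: $-2112$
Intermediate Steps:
$- 22 T{\left(4 \right)} 12 = - 22 \cdot 2 \cdot 4 \cdot 12 = \left(-22\right) 8 \cdot 12 = \left(-176\right) 12 = -2112$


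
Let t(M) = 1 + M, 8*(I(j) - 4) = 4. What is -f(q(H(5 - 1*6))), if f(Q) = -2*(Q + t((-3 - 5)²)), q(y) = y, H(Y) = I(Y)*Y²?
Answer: 139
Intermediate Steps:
I(j) = 9/2 (I(j) = 4 + (⅛)*4 = 4 + ½ = 9/2)
H(Y) = 9*Y²/2
f(Q) = -130 - 2*Q (f(Q) = -2*(Q + (1 + (-3 - 5)²)) = -2*(Q + (1 + (-8)²)) = -2*(Q + (1 + 64)) = -2*(Q + 65) = -2*(65 + Q) = -130 - 2*Q)
-f(q(H(5 - 1*6))) = -(-130 - 9*(5 - 1*6)²) = -(-130 - 9*(5 - 6)²) = -(-130 - 9*(-1)²) = -(-130 - 9) = -1*(-139) = 139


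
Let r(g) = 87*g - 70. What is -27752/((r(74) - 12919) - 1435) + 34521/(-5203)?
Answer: -542525/171699 ≈ -3.1597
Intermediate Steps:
r(g) = -70 + 87*g
-27752/((r(74) - 12919) - 1435) + 34521/(-5203) = -27752/(((-70 + 87*74) - 12919) - 1435) + 34521/(-5203) = -27752/(((-70 + 6438) - 12919) - 1435) + 34521*(-1/5203) = -27752/((6368 - 12919) - 1435) - 34521/5203 = -27752/(-6551 - 1435) - 34521/5203 = -27752/(-7986) - 34521/5203 = -27752*(-1/7986) - 34521/5203 = 13876/3993 - 34521/5203 = -542525/171699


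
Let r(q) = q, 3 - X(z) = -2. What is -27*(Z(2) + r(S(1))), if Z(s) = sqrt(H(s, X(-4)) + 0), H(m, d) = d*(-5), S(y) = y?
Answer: -27 - 135*I ≈ -27.0 - 135.0*I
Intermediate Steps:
X(z) = 5 (X(z) = 3 - 1*(-2) = 3 + 2 = 5)
H(m, d) = -5*d
Z(s) = 5*I (Z(s) = sqrt(-5*5 + 0) = sqrt(-25 + 0) = sqrt(-25) = 5*I)
-27*(Z(2) + r(S(1))) = -27*(5*I + 1) = -27*(1 + 5*I) = -27 - 135*I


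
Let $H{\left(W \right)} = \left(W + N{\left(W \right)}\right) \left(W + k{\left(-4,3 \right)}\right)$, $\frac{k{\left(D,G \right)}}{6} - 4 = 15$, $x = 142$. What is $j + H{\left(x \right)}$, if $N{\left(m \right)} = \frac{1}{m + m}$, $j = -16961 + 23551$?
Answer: $\frac{3048946}{71} \approx 42943.0$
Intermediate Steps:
$j = 6590$
$k{\left(D,G \right)} = 114$ ($k{\left(D,G \right)} = 24 + 6 \cdot 15 = 24 + 90 = 114$)
$N{\left(m \right)} = \frac{1}{2 m}$
$H{\left(W \right)} = \left(114 + W\right) \left(W + \frac{1}{2 W}\right)$ ($H{\left(W \right)} = \left(W + \frac{1}{2 W}\right) \left(W + 114\right) = \left(W + \frac{1}{2 W}\right) \left(114 + W\right) = \left(114 + W\right) \left(W + \frac{1}{2 W}\right)$)
$j + H{\left(x \right)} = 6590 + \left(\frac{1}{2} + 142^{2} + \frac{57}{142} + 114 \cdot 142\right) = 6590 + \left(\frac{1}{2} + 20164 + 57 \cdot \frac{1}{142} + 16188\right) = 6590 + \left(\frac{1}{2} + 20164 + \frac{57}{142} + 16188\right) = 6590 + \frac{2581056}{71} = \frac{3048946}{71}$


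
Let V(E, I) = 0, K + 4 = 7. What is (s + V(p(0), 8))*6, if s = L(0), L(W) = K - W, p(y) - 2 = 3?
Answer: 18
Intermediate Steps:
K = 3 (K = -4 + 7 = 3)
p(y) = 5 (p(y) = 2 + 3 = 5)
L(W) = 3 - W
s = 3 (s = 3 - 1*0 = 3 + 0 = 3)
(s + V(p(0), 8))*6 = (3 + 0)*6 = 3*6 = 18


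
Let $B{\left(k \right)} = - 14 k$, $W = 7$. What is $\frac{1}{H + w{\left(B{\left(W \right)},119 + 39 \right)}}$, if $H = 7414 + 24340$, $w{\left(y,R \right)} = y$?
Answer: $\frac{1}{31656} \approx 3.159 \cdot 10^{-5}$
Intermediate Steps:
$H = 31754$
$\frac{1}{H + w{\left(B{\left(W \right)},119 + 39 \right)}} = \frac{1}{31754 - 98} = \frac{1}{31656}$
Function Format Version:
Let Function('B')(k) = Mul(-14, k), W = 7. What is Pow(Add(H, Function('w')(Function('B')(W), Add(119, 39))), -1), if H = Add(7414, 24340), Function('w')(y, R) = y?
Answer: Rational(1, 31656) ≈ 3.1590e-5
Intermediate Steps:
H = 31754
Pow(Add(H, Function('w')(Function('B')(W), Add(119, 39))), -1) = Pow(Add(31754, Mul(-14, 7)), -1) = Pow(Add(31754, -98), -1) = Pow(31656, -1) = Rational(1, 31656)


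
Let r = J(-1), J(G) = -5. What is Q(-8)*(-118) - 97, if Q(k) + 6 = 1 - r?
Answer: -97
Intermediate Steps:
r = -5
Q(k) = 0 (Q(k) = -6 + (1 - 1*(-5)) = -6 + (1 + 5) = -6 + 6 = 0)
Q(-8)*(-118) - 97 = 0*(-118) - 97 = 0 - 97 = -97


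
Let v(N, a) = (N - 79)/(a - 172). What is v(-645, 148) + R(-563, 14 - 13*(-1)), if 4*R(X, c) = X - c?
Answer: -352/3 ≈ -117.33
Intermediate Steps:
v(N, a) = (-79 + N)/(-172 + a)
R(X, c) = -c/4 + X/4 (R(X, c) = (X - c)/4 = -c/4 + X/4)
v(-645, 148) + R(-563, 14 - 13*(-1)) = (-79 - 645)/(-172 + 148) + (-(14 - 13*(-1))/4 + (¼)*(-563)) = -724/(-24) + (-(14 + 13)/4 - 563/4) = -1/24*(-724) + (-¼*27 - 563/4) = 181/6 + (-27/4 - 563/4) = 181/6 - 295/2 = -352/3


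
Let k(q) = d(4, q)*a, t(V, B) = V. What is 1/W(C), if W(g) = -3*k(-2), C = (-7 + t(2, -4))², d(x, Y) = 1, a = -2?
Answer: ⅙ ≈ 0.16667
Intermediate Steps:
C = 25 (C = (-7 + 2)² = (-5)² = 25)
k(q) = -2 (k(q) = 1*(-2) = -2)
W(g) = 6 (W(g) = -3*(-2) = 6)
1/W(C) = 1/6 = ⅙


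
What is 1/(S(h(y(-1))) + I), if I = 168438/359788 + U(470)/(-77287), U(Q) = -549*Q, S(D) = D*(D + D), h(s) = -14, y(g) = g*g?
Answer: 227925698/90214530709 ≈ 0.0025265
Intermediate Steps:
y(g) = g²
S(D) = 2*D² (S(D) = D*(2*D) = 2*D²)
I = 867657093/227925698 (I = 168438/359788 - 549*470/(-77287) = 168438*(1/359788) - 258030*(-1/77287) = 84219/179894 + 4230/1267 = 867657093/227925698 ≈ 3.8068)
1/(S(h(y(-1))) + I) = 1/(2*(-14)² + 867657093/227925698) = 1/(2*196 + 867657093/227925698) = 1/(392 + 867657093/227925698) = 1/(90214530709/227925698) = 227925698/90214530709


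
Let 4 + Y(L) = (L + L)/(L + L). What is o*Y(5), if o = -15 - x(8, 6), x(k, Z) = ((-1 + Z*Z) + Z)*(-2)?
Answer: -201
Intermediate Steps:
x(k, Z) = 2 - 2*Z - 2*Z² (x(k, Z) = ((-1 + Z²) + Z)*(-2) = (-1 + Z + Z²)*(-2) = 2 - 2*Z - 2*Z²)
o = 67 (o = -15 - (2 - 2*6 - 2*6²) = -15 - (2 - 12 - 2*36) = -15 - (2 - 12 - 72) = -15 - 1*(-82) = -15 + 82 = 67)
Y(L) = -3 (Y(L) = -4 + (L + L)/(L + L) = -4 + (2*L)/((2*L)) = -4 + (2*L)*(1/(2*L)) = -4 + 1 = -3)
o*Y(5) = 67*(-3) = -201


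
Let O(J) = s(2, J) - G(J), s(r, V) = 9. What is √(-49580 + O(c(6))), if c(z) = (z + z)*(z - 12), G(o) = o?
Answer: I*√49499 ≈ 222.48*I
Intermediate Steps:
c(z) = 2*z*(-12 + z) (c(z) = (2*z)*(-12 + z) = 2*z*(-12 + z))
O(J) = 9 - J
√(-49580 + O(c(6))) = √(-49580 + (9 - 2*6*(-12 + 6))) = √(-49580 + (9 - 2*6*(-6))) = √(-49580 + (9 - 1*(-72))) = √(-49580 + (9 + 72)) = √(-49580 + 81) = √(-49499) = I*√49499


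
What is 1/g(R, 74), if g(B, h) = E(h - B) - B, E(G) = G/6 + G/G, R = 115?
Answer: -6/725 ≈ -0.0082759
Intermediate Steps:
E(G) = 1 + G/6 (E(G) = G*(⅙) + 1 = G/6 + 1 = 1 + G/6)
g(B, h) = 1 - 7*B/6 + h/6 (g(B, h) = (1 + (h - B)/6) - B = (1 + (-B/6 + h/6)) - B = (1 - B/6 + h/6) - B = 1 - 7*B/6 + h/6)
1/g(R, 74) = 1/(1 - 7/6*115 + (⅙)*74) = 1/(1 - 805/6 + 37/3) = 1/(-725/6) = -6/725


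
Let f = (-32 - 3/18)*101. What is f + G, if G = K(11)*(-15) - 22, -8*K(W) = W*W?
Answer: -73055/24 ≈ -3044.0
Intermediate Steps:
K(W) = -W²/8 (K(W) = -W*W/8 = -W²/8)
f = -19493/6 (f = (-32 - 3*1/18)*101 = (-32 - ⅙)*101 = -193/6*101 = -19493/6 ≈ -3248.8)
G = 1639/8 (G = -⅛*11²*(-15) - 22 = -⅛*121*(-15) - 22 = -121/8*(-15) - 22 = 1815/8 - 22 = 1639/8 ≈ 204.88)
f + G = -19493/6 + 1639/8 = -73055/24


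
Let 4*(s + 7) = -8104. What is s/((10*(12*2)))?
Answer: -2033/240 ≈ -8.4708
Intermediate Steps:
s = -2033 (s = -7 + (1/4)*(-8104) = -7 - 2026 = -2033)
s/((10*(12*2))) = -2033/(10*(12*2)) = -2033/(10*24) = -2033/240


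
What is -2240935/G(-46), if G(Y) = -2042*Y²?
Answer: 2240935/4320872 ≈ 0.51863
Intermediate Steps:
-2240935/G(-46) = -2240935/((-2042*(-46)²)) = -2240935/((-2042*2116)) = -2240935/(-4320872) = -2240935*(-1/4320872) = 2240935/4320872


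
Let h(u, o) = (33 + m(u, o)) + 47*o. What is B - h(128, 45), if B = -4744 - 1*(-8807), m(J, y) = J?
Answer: 1787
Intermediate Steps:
B = 4063 (B = -4744 + 8807 = 4063)
h(u, o) = 33 + u + 47*o (h(u, o) = (33 + u) + 47*o = 33 + u + 47*o)
B - h(128, 45) = 4063 - (33 + 128 + 47*45) = 4063 - (33 + 128 + 2115) = 4063 - 1*2276 = 4063 - 2276 = 1787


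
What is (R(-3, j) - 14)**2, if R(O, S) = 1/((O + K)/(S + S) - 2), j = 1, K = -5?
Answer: 7225/36 ≈ 200.69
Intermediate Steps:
R(O, S) = 1/(-2 + (-5 + O)/(2*S)) (R(O, S) = 1/((O - 5)/(S + S) - 2) = 1/((-5 + O)/((2*S)) - 2) = 1/((-5 + O)*(1/(2*S)) - 2) = 1/((-5 + O)/(2*S) - 2) = 1/(-2 + (-5 + O)/(2*S)))
(R(-3, j) - 14)**2 = (2*1/(-5 - 3 - 4*1) - 14)**2 = (2*1/(-5 - 3 - 4) - 14)**2 = (2*1/(-12) - 14)**2 = (2*1*(-1/12) - 14)**2 = (-1/6 - 14)**2 = (-85/6)**2 = 7225/36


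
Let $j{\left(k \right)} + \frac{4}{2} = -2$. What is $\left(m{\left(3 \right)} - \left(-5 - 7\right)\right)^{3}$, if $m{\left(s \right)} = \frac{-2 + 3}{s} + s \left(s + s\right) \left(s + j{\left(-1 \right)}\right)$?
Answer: $- \frac{4913}{27} \approx -181.96$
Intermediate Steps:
$j{\left(k \right)} = -4$ ($j{\left(k \right)} = -2 - 2 = -4$)
$m{\left(s \right)} = \frac{1}{s} + 2 s^{2} \left(-4 + s\right)$ ($m{\left(s \right)} = \frac{-2 + 3}{s} + s \left(s + s\right) \left(s - 4\right) = 1 \frac{1}{s} + s 2 s \left(-4 + s\right) = \frac{1}{s} + s 2 s \left(-4 + s\right) = \frac{1}{s} + 2 s^{2} \left(-4 + s\right)$)
$\left(m{\left(3 \right)} - \left(-5 - 7\right)\right)^{3} = \left(\frac{1 + 2 \cdot 3^{3} \left(-4 + 3\right)}{3} - \left(-5 - 7\right)\right)^{3} = \left(\frac{1 + 2 \cdot 27 \left(-1\right)}{3} - \left(-5 - 7\right)\right)^{3} = \left(\frac{1 - 54}{3} - -12\right)^{3} = \left(\frac{1}{3} \left(-53\right) + 12\right)^{3} = \left(- \frac{53}{3} + 12\right)^{3} = \left(- \frac{17}{3}\right)^{3} = - \frac{4913}{27}$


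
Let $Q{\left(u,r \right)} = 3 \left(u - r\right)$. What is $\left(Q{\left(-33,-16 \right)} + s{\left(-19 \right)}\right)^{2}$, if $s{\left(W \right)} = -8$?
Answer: $3481$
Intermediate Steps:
$Q{\left(u,r \right)} = - 3 r + 3 u$
$\left(Q{\left(-33,-16 \right)} + s{\left(-19 \right)}\right)^{2} = \left(\left(\left(-3\right) \left(-16\right) + 3 \left(-33\right)\right) - 8\right)^{2} = \left(\left(48 - 99\right) - 8\right)^{2} = \left(-51 - 8\right)^{2} = \left(-59\right)^{2} = 3481$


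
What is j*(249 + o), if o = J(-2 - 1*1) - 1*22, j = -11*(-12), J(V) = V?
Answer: 29568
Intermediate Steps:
j = 132
o = -25 (o = (-2 - 1*1) - 1*22 = (-2 - 1) - 22 = -3 - 22 = -25)
j*(249 + o) = 132*(249 - 25) = 132*224 = 29568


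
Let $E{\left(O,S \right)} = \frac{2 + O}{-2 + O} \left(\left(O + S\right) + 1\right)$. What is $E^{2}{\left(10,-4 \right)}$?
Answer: $\frac{441}{4} \approx 110.25$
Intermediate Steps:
$E{\left(O,S \right)} = \frac{\left(2 + O\right) \left(1 + O + S\right)}{-2 + O}$ ($E{\left(O,S \right)} = \frac{2 + O}{-2 + O} \left(1 + O + S\right) = \frac{\left(2 + O\right) \left(1 + O + S\right)}{-2 + O}$)
$E^{2}{\left(10,-4 \right)} = \left(\frac{2 + 10^{2} + 2 \left(-4\right) + 3 \cdot 10 + 10 \left(-4\right)}{-2 + 10}\right)^{2} = \left(\frac{2 + 100 - 8 + 30 - 40}{8}\right)^{2} = \left(\frac{1}{8} \cdot 84\right)^{2} = \left(\frac{21}{2}\right)^{2} = \frac{441}{4}$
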